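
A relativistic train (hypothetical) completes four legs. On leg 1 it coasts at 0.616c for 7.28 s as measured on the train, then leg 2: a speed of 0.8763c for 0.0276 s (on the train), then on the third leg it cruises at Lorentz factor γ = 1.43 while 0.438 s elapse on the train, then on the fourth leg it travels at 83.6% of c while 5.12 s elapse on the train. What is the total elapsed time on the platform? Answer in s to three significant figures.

Leg 1: γ = 1/√(1 − 0.616²) = 1/√0.6205 = 1.269; Δt_1 = 1.269 × 7.28 = 9.242 s.
Leg 2: γ = 1/√(1 − 0.8763²) = 1/√0.2321 = 2.076; Δt_2 = 2.076 × 0.0276 = 0.05729 s.
Leg 3: γ = 1.43; Δt_3 = 1.430 × 0.438 = 0.6263 s.
Leg 4: β = 0.836; γ = 1/√(1 − 0.836²) = 1/√0.3011 = 1.822; Δt_4 = 1.822 × 5.12 = 9.331 s.
Total: 9.242 + 0.05729 + 0.6263 + 9.331 s.

Δt = 19.3 s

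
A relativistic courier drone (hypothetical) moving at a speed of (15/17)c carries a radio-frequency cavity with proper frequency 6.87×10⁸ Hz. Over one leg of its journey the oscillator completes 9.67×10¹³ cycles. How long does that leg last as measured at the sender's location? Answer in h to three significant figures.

Δt = 83.1 h

γ = 1/√(1 − (15/17)²) = 17/8 = 2.125
Proper time for N cycles: τ = N/f = 9.67×10¹³/(6.87×10⁸) = 1.408×10⁵ s = 39.10 h.
Lab-frame duration Δt = γτ = 2.125 × 39.10 = 83.09 h.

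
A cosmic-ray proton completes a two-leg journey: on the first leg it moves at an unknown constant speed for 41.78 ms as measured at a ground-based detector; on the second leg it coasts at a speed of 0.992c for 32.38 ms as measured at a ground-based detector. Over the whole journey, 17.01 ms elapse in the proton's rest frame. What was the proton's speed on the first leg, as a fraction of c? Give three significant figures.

Leg 1: speed unknown; τ_1 = 41.78/γ_1.
Leg 2: γ = 1/√(1 − 0.992²) = 1/√0.01594 = 7.922; τ_2 = 32.38/7.922 = 4.088 ms.
Total proper time: τ_1 + 4.088 = 17.01, so τ_1 = 17.01 − 4.088 = 12.92 ms.
γ_1 = 41.78/12.92 = 3.233; β = √(1 − 1/γ²) = √0.9043.

β = 0.951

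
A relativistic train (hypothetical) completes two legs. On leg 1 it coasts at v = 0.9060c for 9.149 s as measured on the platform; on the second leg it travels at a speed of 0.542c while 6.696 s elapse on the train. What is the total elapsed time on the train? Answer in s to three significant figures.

τ = 10.6 s

Leg 1: γ = 1/√(1 − 0.9060²) = 1/√0.1792 = 2.363; τ_1 = 9.149/2.363 = 3.873 s.
Leg 2: 6.696 s is already measured on the train.
Total: 3.873 + 6.696 s.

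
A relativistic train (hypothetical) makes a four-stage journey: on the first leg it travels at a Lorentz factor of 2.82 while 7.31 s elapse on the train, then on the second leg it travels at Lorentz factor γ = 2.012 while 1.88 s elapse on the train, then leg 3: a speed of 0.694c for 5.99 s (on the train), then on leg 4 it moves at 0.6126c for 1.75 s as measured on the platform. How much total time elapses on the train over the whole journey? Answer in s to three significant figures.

Leg 1: 7.31 s is already measured on the train.
Leg 2: 1.88 s is already measured on the train.
Leg 3: 5.99 s is already measured on the train.
Leg 4: γ = 1/√(1 − 0.6126²) = 1/√0.6247 = 1.265; τ_4 = 1.75/1.265 = 1.383 s.
Total: 7.310 + 1.880 + 5.990 + 1.383 s.

τ = 16.6 s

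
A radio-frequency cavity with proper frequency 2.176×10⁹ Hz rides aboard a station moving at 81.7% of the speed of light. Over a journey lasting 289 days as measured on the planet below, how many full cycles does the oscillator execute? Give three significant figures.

N = 3.13×10¹⁶

β = 0.817; γ = 1/√(1 − 0.817²) = 1/√0.3325 = 1.734
The oscillator's own cycle count is N = f × τ where τ is the proper time aboard the station. τ = Δt/γ = 289/1.734 = 166.6 days = 1.440×10⁷ s.
N = 2.176×10⁹ × 1.440×10⁷ = 3.133×10¹⁶.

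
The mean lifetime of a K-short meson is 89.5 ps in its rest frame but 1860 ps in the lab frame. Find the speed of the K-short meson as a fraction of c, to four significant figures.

γ = Δt/τ₀ = 1860/89.5 = 20.78
β = √(1 − 1/γ²) = √(1 − 0.002315) = √0.9977

β = 0.9988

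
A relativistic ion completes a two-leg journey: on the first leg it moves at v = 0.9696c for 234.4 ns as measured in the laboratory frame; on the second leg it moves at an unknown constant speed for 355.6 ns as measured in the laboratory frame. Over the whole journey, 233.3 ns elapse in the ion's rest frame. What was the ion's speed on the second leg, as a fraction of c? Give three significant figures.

Leg 1: γ = 1/√(1 − 0.9696²) = 1/√0.05988 = 4.087; τ_1 = 234.4/4.087 = 57.36 ns.
Leg 2: speed unknown; τ_2 = 355.6/γ_2.
Total proper time: 57.36 + τ_2 = 233.3, so τ_2 = 233.3 − 57.36 = 175.9 ns.
γ_2 = 355.6/175.9 = 2.021; β = √(1 − 1/γ²) = √0.7552.

β = 0.869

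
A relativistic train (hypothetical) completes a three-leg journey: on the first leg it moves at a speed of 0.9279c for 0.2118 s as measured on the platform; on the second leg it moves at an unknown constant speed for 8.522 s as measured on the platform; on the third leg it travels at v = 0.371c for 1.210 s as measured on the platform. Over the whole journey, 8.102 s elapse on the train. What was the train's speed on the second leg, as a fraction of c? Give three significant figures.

β = 0.587

Leg 1: γ = 1/√(1 − 0.9279²) = 1/√0.1390 = 2.682; τ_1 = 0.2118/2.682 = 0.07897 s.
Leg 2: speed unknown; τ_2 = 8.522/γ_2.
Leg 3: γ = 1/√(1 − 0.371²) = 1/√0.8624 = 1.077; τ_3 = 1.210/1.077 = 1.124 s.
Total proper time: 0.07897 + τ_2 + 1.124 = 8.102, so τ_2 = 8.102 − 1.203 = 6.899 s.
γ_2 = 8.522/6.899 = 1.235; β = √(1 − 1/γ²) = √0.3446.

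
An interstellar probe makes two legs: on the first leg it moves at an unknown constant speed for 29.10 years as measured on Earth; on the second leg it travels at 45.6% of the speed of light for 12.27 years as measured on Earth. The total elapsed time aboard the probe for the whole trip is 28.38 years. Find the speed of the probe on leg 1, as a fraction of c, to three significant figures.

β = 0.800

Leg 1: speed unknown; τ_1 = 29.10/γ_1.
Leg 2: β = 0.456; γ = 1/√(1 − 0.456²) = 1/√0.7921 = 1.124; τ_2 = 12.27/1.124 = 10.92 years.
Total proper time: τ_1 + 10.92 = 28.38, so τ_1 = 28.38 − 10.92 = 17.46 years.
γ_1 = 29.10/17.46 = 1.667; β = √(1 − 1/γ²) = √0.6400.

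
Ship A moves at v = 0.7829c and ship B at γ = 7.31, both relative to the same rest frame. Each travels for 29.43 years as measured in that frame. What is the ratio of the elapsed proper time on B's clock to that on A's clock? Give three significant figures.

τ_B/τ_A = 0.220

A: γ = 1/√(1 − 0.7829²) = 1/√0.3871 = 1.607. B: γ = 7.31.
τ_A/τ_B = γ_B/γ_A = 7.310/1.607 = 4.548, so τ_B/τ_A = 0.2199.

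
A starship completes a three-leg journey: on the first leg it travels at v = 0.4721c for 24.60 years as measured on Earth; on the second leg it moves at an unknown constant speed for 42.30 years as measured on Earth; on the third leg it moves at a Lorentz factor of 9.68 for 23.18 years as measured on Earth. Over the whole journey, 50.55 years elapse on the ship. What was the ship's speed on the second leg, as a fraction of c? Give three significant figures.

Leg 1: γ = 1/√(1 − 0.4721²) = 1/√0.7771 = 1.134; τ_1 = 24.60/1.134 = 21.69 years.
Leg 2: speed unknown; τ_2 = 42.30/γ_2.
Leg 3: γ = 9.68; τ_3 = 23.18/9.680 = 2.395 years.
Total proper time: 21.69 + τ_2 + 2.395 = 50.55, so τ_2 = 50.55 − 24.08 = 26.47 years.
γ_2 = 42.30/26.47 = 1.598; β = √(1 − 1/γ²) = √0.6084.

β = 0.780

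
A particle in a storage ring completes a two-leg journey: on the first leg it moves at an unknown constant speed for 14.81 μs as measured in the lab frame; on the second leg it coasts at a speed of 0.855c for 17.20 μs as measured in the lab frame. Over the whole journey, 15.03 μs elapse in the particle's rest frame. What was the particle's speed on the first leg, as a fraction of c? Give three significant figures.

Leg 1: speed unknown; τ_1 = 14.81/γ_1.
Leg 2: γ = 1/√(1 − 0.855²) = 1/√0.2690 = 1.928; τ_2 = 17.20/1.928 = 8.920 μs.
Total proper time: τ_1 + 8.920 = 15.03, so τ_1 = 15.03 − 8.920 = 6.110 μs.
γ_1 = 14.81/6.110 = 2.424; β = √(1 − 1/γ²) = √0.8298.

β = 0.911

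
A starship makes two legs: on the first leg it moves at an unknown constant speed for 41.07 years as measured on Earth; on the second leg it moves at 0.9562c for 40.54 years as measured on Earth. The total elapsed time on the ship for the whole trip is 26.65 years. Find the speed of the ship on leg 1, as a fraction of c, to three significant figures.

Leg 1: speed unknown; τ_1 = 41.07/γ_1.
Leg 2: γ = 1/√(1 − 0.9562²) = 1/√0.08568 = 3.416; τ_2 = 40.54/3.416 = 11.87 years.
Total proper time: τ_1 + 11.87 = 26.65, so τ_1 = 26.65 − 11.87 = 14.78 years.
γ_1 = 41.07/14.78 = 2.778; β = √(1 − 1/γ²) = √0.8704.

β = 0.933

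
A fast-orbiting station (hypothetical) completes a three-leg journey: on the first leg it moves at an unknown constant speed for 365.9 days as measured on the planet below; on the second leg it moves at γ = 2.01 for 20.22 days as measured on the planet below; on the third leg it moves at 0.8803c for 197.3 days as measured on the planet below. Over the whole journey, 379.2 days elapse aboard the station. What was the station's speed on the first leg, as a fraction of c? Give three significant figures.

β = 0.658

Leg 1: speed unknown; τ_1 = 365.9/γ_1.
Leg 2: γ = 2.01; τ_2 = 20.22/2.010 = 10.06 days.
Leg 3: γ = 1/√(1 − 0.8803²) = 1/√0.2251 = 2.108; τ_3 = 197.3/2.108 = 93.60 days.
Total proper time: τ_1 + 10.06 + 93.60 = 379.2, so τ_1 = 379.2 − 103.7 = 275.5 days.
γ_1 = 365.9/275.5 = 1.328; β = √(1 − 1/γ²) = √0.4329.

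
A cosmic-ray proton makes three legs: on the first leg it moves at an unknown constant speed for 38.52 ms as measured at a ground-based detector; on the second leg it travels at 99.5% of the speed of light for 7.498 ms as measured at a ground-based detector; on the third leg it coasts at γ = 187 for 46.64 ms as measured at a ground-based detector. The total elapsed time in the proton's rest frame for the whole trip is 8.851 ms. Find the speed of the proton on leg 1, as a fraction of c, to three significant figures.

Leg 1: speed unknown; τ_1 = 38.52/γ_1.
Leg 2: β = 0.995; γ = 1/√(1 − 0.995²) = 1/√0.009975 = 10.01; τ_2 = 7.498/10.01 = 0.7489 ms.
Leg 3: γ = 187; τ_3 = 46.64/187.0 = 0.2494 ms.
Total proper time: τ_1 + 0.7489 + 0.2494 = 8.851, so τ_1 = 8.851 − 0.9983 = 7.853 ms.
γ_1 = 38.52/7.853 = 4.905; β = √(1 − 1/γ²) = √0.9584.

β = 0.979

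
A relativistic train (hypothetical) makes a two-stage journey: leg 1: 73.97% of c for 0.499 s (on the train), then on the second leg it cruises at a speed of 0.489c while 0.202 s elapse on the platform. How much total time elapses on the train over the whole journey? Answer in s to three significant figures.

Leg 1: 0.499 s is already measured on the train.
Leg 2: γ = 1/√(1 − 0.489²) = 1/√0.7609 = 1.146; τ_2 = 0.202/1.146 = 0.1762 s.
Total: 0.4990 + 0.1762 s.

τ = 0.675 s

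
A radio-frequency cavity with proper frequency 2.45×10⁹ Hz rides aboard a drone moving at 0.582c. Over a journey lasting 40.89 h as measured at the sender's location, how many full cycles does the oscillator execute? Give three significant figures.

N = 2.93×10¹⁴

γ = 1/√(1 − 0.582²) = 1/√0.6613 = 1.230
The oscillator's own cycle count is N = f × τ where τ is the proper time aboard the drone. τ = Δt/γ = 40.89/1.230 = 33.25 h = 1.197×10⁵ s.
N = 2.45×10⁹ × 1.197×10⁵ = 2.933×10¹⁴.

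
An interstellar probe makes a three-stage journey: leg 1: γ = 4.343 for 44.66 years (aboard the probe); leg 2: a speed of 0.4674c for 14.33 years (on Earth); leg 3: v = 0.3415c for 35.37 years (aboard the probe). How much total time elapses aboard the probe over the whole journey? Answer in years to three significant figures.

Leg 1: 44.66 years is already measured aboard the probe.
Leg 2: γ = 1/√(1 − 0.4674²) = 1/√0.7815 = 1.131; τ_2 = 14.33/1.131 = 12.67 years.
Leg 3: 35.37 years is already measured aboard the probe.
Total: 44.66 + 12.67 + 35.37 years.

τ = 92.7 years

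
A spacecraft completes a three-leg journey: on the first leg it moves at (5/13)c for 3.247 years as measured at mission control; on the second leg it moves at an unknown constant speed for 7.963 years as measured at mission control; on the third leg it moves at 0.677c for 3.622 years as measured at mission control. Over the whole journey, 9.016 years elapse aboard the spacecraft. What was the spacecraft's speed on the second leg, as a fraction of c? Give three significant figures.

β = 0.907

Leg 1: γ = 1/√(1 − (5/13)²) = 13/12 ≈ 1.083; τ_1 = 3.247/1.083 = 2.997 years.
Leg 2: speed unknown; τ_2 = 7.963/γ_2.
Leg 3: γ = 1/√(1 − 0.677²) = 1/√0.5417 = 1.359; τ_3 = 3.622/1.359 = 2.666 years.
Total proper time: 2.997 + τ_2 + 2.666 = 9.016, so τ_2 = 9.016 − 5.663 = 3.353 years.
γ_2 = 7.963/3.353 = 2.375; β = √(1 − 1/γ²) = √0.8227.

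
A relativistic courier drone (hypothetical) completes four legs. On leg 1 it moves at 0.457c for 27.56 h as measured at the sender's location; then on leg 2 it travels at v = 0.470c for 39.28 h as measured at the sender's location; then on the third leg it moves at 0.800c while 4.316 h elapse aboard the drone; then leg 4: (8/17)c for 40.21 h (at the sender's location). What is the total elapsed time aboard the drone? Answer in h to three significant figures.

Leg 1: γ = 1/√(1 − 0.457²) = 1/√0.7912 = 1.124; τ_1 = 27.56/1.124 = 24.51 h.
Leg 2: γ = 1/√(1 − 0.470²) = 1/√0.7791 = 1.133; τ_2 = 39.28/1.133 = 34.67 h.
Leg 3: 4.316 h is already measured aboard the drone.
Leg 4: γ = 1/√(1 − (8/17)²) = 17/15 ≈ 1.133; τ_4 = 40.21/1.133 = 35.48 h.
Total: 24.51 + 34.67 + 4.316 + 35.48 h.

τ = 99.0 h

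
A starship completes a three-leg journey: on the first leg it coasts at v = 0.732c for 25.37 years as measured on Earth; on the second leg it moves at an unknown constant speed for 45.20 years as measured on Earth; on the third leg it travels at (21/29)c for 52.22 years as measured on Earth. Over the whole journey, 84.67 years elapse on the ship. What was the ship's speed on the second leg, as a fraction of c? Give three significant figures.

β = 0.720

Leg 1: γ = 1/√(1 − 0.732²) = 1/√0.4642 = 1.468; τ_1 = 25.37/1.468 = 17.28 years.
Leg 2: speed unknown; τ_2 = 45.20/γ_2.
Leg 3: γ = 1/√(1 − (21/29)²) = 29/20 = 1.450; τ_3 = 52.22/1.450 = 36.01 years.
Total proper time: 17.28 + τ_2 + 36.01 = 84.67, so τ_2 = 84.67 − 53.30 = 31.37 years.
γ_2 = 45.20/31.37 = 1.441; β = √(1 − 1/γ²) = √0.5183.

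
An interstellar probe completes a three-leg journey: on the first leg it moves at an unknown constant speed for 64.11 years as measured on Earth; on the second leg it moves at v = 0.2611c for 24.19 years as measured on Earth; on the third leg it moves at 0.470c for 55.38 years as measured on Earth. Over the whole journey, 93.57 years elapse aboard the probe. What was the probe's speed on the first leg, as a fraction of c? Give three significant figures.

Leg 1: speed unknown; τ_1 = 64.11/γ_1.
Leg 2: γ = 1/√(1 − 0.2611²) = 1/√0.9318 = 1.036; τ_2 = 24.19/1.036 = 23.35 years.
Leg 3: γ = 1/√(1 − 0.470²) = 1/√0.7791 = 1.133; τ_3 = 55.38/1.133 = 48.88 years.
Total proper time: τ_1 + 23.35 + 48.88 = 93.57, so τ_1 = 93.57 − 72.23 = 21.34 years.
γ_1 = 64.11/21.34 = 3.005; β = √(1 − 1/γ²) = √0.8892.

β = 0.943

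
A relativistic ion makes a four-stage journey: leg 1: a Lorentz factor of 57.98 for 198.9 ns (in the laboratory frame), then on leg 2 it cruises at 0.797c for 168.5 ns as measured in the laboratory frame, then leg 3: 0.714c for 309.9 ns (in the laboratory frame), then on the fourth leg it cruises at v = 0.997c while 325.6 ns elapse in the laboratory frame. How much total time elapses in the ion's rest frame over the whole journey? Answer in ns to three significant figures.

τ = 347 ns

Leg 1: γ = 57.98; τ_1 = 198.9/57.98 = 3.430 ns.
Leg 2: γ = 1/√(1 − 0.797²) = 1/√0.3648 = 1.656; τ_2 = 168.5/1.656 = 101.8 ns.
Leg 3: γ = 1/√(1 − 0.714²) = 1/√0.4902 = 1.428; τ_3 = 309.9/1.428 = 217.0 ns.
Leg 4: γ = 1/√(1 − 0.997²) = 1/√0.005991 = 12.92; τ_4 = 325.6/12.92 = 25.20 ns.
Total: 3.430 + 101.8 + 217.0 + 25.20 ns.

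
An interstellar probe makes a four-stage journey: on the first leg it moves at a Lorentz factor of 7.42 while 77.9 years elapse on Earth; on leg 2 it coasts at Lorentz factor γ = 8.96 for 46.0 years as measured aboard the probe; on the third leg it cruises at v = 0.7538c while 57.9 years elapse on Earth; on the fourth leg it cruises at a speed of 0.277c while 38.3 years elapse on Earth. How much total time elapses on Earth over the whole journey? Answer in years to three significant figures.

Leg 1: 77.9 years is already measured on Earth.
Leg 2: γ = 8.96; Δt_2 = 8.960 × 46.0 = 412.2 years.
Leg 3: 57.9 years is already measured on Earth.
Leg 4: 38.3 years is already measured on Earth.
Total: 77.90 + 412.2 + 57.90 + 38.30 years.

Δt = 586 years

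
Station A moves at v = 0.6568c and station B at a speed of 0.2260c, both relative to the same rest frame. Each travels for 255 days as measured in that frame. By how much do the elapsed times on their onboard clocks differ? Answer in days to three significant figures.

A: γ = 1/√(1 − 0.6568²) = 1/√0.5686 = 1.326; τ_A = 255/1.326 = 192.3 days.
B: γ = 1/√(1 − 0.2260²) = 1/√0.9489 = 1.027; τ_B = 255/1.027 = 248.4 days.

|τ_A − τ_B| = 56.1 days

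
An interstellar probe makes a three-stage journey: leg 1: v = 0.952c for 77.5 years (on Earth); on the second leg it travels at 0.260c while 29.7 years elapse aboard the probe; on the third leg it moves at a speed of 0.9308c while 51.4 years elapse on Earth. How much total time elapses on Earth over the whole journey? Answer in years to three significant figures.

Leg 1: 77.5 years is already measured on Earth.
Leg 2: γ = 1/√(1 − 0.260²) = 1/√0.9324 = 1.036; Δt_2 = 1.036 × 29.7 = 30.76 years.
Leg 3: 51.4 years is already measured on Earth.
Total: 77.50 + 30.76 + 51.40 years.

Δt = 160 years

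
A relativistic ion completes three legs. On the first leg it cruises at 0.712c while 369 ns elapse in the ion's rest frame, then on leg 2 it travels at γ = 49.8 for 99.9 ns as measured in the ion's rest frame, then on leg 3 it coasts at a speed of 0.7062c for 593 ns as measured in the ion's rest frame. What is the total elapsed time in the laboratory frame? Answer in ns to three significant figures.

Leg 1: γ = 1/√(1 − 0.712²) = 1/√0.4931 = 1.424; Δt_1 = 1.424 × 369 = 525.5 ns.
Leg 2: γ = 49.8; Δt_2 = 49.80 × 99.9 = 4975 ns.
Leg 3: γ = 1/√(1 − 0.7062²) = 1/√0.5013 = 1.412; Δt_3 = 1.412 × 593 = 837.6 ns.
Total: 525.5 + 4975 + 837.6 ns.

Δt = 6340 ns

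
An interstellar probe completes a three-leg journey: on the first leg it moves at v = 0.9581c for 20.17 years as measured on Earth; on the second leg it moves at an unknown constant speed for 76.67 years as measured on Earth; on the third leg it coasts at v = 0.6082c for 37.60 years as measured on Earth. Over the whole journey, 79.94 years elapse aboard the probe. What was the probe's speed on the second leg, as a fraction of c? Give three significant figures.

Leg 1: γ = 1/√(1 − 0.9581²) = 1/√0.08204 = 3.491; τ_1 = 20.17/3.491 = 5.777 years.
Leg 2: speed unknown; τ_2 = 76.67/γ_2.
Leg 3: γ = 1/√(1 − 0.6082²) = 1/√0.6301 = 1.260; τ_3 = 37.60/1.260 = 29.85 years.
Total proper time: 5.777 + τ_2 + 29.85 = 79.94, so τ_2 = 79.94 − 35.62 = 44.32 years.
γ_2 = 76.67/44.32 = 1.730; β = √(1 − 1/γ²) = √0.6659.

β = 0.816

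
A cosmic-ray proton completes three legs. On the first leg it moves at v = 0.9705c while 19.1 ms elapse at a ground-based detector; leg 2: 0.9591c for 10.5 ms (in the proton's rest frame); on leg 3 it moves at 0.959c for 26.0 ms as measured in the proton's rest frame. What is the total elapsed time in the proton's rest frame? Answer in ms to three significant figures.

Leg 1: γ = 1/√(1 − 0.9705²) = 1/√0.05813 = 4.148; τ_1 = 19.1/4.148 = 4.605 ms.
Leg 2: 10.5 ms is already measured in the proton's rest frame.
Leg 3: 26.0 ms is already measured in the proton's rest frame.
Total: 4.605 + 10.50 + 26.00 ms.

τ = 41.1 ms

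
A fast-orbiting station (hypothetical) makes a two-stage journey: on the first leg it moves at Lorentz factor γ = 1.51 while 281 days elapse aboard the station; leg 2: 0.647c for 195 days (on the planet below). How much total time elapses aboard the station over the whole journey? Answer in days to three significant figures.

τ = 430 days

Leg 1: 281 days is already measured aboard the station.
Leg 2: γ = 1/√(1 − 0.647²) = 1/√0.5814 = 1.311; τ_2 = 195/1.311 = 148.7 days.
Total: 281.0 + 148.7 days.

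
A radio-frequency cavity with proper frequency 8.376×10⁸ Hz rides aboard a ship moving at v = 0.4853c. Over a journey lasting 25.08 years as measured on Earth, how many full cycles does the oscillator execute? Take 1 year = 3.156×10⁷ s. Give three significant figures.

γ = 1/√(1 − 0.4853²) = 1/√0.7645 = 1.144
The oscillator's own cycle count is N = f × τ where τ is the proper time on the ship. τ = Δt/γ = 25.08/1.144 = 21.93 years = 6.921×10⁸ s.
N = 8.376×10⁸ × 6.921×10⁸ = 5.797×10¹⁷.

N = 5.80×10¹⁷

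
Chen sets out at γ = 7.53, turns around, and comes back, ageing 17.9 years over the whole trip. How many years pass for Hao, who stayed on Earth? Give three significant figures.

γ = 7.53
Earth-frame duration is the dilated interval: Δt = γτ = 7.530 × 17.9 years.

Δt = 135 years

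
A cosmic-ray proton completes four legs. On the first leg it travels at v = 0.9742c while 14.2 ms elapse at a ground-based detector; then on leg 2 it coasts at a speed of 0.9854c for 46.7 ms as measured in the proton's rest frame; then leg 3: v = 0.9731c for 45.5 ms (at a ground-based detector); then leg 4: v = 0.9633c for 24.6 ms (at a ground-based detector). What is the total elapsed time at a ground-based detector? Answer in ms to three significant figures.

Leg 1: 14.2 ms is already measured at a ground-based detector.
Leg 2: γ = 1/√(1 − 0.9854²) = 1/√0.02899 = 5.874; Δt_2 = 5.874 × 46.7 = 274.3 ms.
Leg 3: 45.5 ms is already measured at a ground-based detector.
Leg 4: 24.6 ms is already measured at a ground-based detector.
Total: 14.20 + 274.3 + 45.50 + 24.60 ms.

Δt = 359 ms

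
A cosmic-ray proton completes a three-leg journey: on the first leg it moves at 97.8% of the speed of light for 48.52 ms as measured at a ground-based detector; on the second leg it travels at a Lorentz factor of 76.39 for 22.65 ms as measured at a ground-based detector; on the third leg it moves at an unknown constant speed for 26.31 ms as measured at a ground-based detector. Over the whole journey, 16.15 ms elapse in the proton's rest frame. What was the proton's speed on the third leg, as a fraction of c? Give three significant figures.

β = 0.976

Leg 1: β = 0.978; γ = 1/√(1 − 0.978²) = 1/√0.04352 = 4.794; τ_1 = 48.52/4.794 = 10.12 ms.
Leg 2: γ = 76.39; τ_2 = 22.65/76.39 = 0.2965 ms.
Leg 3: speed unknown; τ_3 = 26.31/γ_3.
Total proper time: 10.12 + 0.2965 + τ_3 = 16.15, so τ_3 = 16.15 − 10.42 = 5.732 ms.
γ_3 = 26.31/5.732 = 4.590; β = √(1 − 1/γ²) = √0.9525.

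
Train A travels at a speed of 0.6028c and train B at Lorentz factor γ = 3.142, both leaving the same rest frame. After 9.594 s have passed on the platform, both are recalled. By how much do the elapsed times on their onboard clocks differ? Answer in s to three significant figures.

|τ_A − τ_B| = 4.60 s

A: γ = 1/√(1 − 0.6028²) = 1/√0.6366 = 1.253; τ_A = 9.594/1.253 = 7.655 s.
B: γ = 3.142; τ_B = 9.594/3.142 = 3.053 s.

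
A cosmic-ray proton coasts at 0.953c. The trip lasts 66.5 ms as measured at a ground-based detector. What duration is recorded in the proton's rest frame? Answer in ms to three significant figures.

τ = 20.1 ms

γ = 1/√(1 − 0.953²) = 1/√0.09179 = 3.301
The interval measured at a ground-based detector is the dilated one; the clock in the proton's rest frame measures the proper time τ = Δt/γ = 66.5/3.301 ms.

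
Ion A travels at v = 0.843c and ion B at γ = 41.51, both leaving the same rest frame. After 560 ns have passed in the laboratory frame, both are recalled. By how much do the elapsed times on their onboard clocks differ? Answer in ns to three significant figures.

A: γ = 1/√(1 − 0.843²) = 1/√0.2894 = 1.859; τ_A = 560/1.859 = 301.2 ns.
B: γ = 41.51; τ_B = 560/41.51 = 13.49 ns.

|τ_A − τ_B| = 288 ns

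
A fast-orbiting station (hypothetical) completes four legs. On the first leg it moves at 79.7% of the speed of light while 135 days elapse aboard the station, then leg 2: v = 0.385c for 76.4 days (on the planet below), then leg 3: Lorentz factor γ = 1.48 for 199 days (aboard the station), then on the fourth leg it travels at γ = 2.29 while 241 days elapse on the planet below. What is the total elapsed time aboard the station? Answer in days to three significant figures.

τ = 510 days

Leg 1: 135 days is already measured aboard the station.
Leg 2: γ = 1/√(1 − 0.385²) = 1/√0.8518 = 1.084; τ_2 = 76.4/1.084 = 70.51 days.
Leg 3: 199 days is already measured aboard the station.
Leg 4: γ = 2.29; τ_4 = 241/2.290 = 105.2 days.
Total: 135.0 + 70.51 + 199.0 + 105.2 days.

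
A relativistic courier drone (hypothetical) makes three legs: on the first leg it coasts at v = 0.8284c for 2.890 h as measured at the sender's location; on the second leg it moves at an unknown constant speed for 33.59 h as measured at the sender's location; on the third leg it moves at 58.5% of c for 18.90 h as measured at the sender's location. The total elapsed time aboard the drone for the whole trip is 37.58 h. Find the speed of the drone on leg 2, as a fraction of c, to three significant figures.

β = 0.789

Leg 1: γ = 1/√(1 − 0.8284²) = 1/√0.3138 = 1.785; τ_1 = 2.890/1.785 = 1.619 h.
Leg 2: speed unknown; τ_2 = 33.59/γ_2.
Leg 3: β = 0.585; γ = 1/√(1 − 0.585²) = 1/√0.6578 = 1.233; τ_3 = 18.90/1.233 = 15.33 h.
Total proper time: 1.619 + τ_2 + 15.33 = 37.58, so τ_2 = 37.58 − 16.95 = 20.63 h.
γ_2 = 33.59/20.63 = 1.628; β = √(1 − 1/γ²) = √0.6227.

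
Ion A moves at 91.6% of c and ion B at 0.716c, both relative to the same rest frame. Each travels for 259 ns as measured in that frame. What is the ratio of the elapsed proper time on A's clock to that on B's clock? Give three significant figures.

τ_A/τ_B = 0.575

A: β = 0.916; γ = 1/√(1 − 0.916²) = 1/√0.1609 = 2.493. B: γ = 1/√(1 − 0.716²) = 1/√0.4873 = 1.432.
τ_A/τ_B = γ_B/γ_A = 1.432/2.493 = 0.5747, so τ_A/τ_B = 0.5747.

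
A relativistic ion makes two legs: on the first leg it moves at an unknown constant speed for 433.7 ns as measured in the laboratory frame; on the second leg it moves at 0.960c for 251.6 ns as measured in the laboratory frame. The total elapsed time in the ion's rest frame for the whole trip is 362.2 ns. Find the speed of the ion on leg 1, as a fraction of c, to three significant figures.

Leg 1: speed unknown; τ_1 = 433.7/γ_1.
Leg 2: γ = 1/√(1 − 0.960²) = 25/7 ≈ 3.571; τ_2 = 251.6/3.571 = 70.45 ns.
Total proper time: τ_1 + 70.45 = 362.2, so τ_1 = 362.2 − 70.45 = 291.8 ns.
γ_1 = 433.7/291.8 = 1.487; β = √(1 − 1/γ²) = √0.5475.

β = 0.740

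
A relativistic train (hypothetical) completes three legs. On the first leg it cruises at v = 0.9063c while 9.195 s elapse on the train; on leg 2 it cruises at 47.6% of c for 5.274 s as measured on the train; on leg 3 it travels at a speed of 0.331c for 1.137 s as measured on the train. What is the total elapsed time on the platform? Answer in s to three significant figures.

Δt = 29.0 s

Leg 1: γ = 1/√(1 − 0.9063²) = 1/√0.1786 = 2.366; Δt_1 = 2.366 × 9.195 = 21.76 s.
Leg 2: β = 0.476; γ = 1/√(1 − 0.476²) = 1/√0.7734 = 1.137; Δt_2 = 1.137 × 5.274 = 5.997 s.
Leg 3: γ = 1/√(1 − 0.331²) = 1/√0.8904 = 1.060; Δt_3 = 1.060 × 1.137 = 1.205 s.
Total: 21.76 + 5.997 + 1.205 s.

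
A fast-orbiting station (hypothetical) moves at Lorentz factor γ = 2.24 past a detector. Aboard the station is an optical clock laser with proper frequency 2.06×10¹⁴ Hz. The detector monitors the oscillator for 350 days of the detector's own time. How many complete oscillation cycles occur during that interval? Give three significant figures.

γ = 2.24
During 350 days of lab time, the oscillator's proper time advances by τ = Δt/γ = 350/2.240 = 156.2 days = 1.350×10⁷ s.
N = f × τ = 2.06×10¹⁴ × 1.350×10⁷ = 2.781×10²¹.

N = 2.78×10²¹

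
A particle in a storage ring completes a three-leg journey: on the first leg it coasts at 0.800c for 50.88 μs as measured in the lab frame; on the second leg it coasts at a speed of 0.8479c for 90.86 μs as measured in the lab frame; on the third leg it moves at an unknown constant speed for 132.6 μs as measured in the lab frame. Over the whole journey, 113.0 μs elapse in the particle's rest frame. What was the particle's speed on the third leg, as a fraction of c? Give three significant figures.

Leg 1: γ = 1/√(1 − 0.800²) = 5/3 ≈ 1.667; τ_1 = 50.88/1.667 = 30.53 μs.
Leg 2: γ = 1/√(1 − 0.8479²) = 1/√0.2811 = 1.886; τ_2 = 90.86/1.886 = 48.17 μs.
Leg 3: speed unknown; τ_3 = 132.6/γ_3.
Total proper time: 30.53 + 48.17 + τ_3 = 113.0, so τ_3 = 113.0 − 78.70 = 34.30 μs.
γ_3 = 132.6/34.30 = 3.866; β = √(1 − 1/γ²) = √0.9331.

β = 0.966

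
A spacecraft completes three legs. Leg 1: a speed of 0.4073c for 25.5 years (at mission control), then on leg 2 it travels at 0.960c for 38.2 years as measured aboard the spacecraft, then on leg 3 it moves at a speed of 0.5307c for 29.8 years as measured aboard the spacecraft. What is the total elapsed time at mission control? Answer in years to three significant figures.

Leg 1: 25.5 years is already measured at mission control.
Leg 2: γ = 1/√(1 − 0.960²) = 25/7 ≈ 3.571; Δt_2 = 3.571 × 38.2 = 136.4 years.
Leg 3: γ = 1/√(1 − 0.5307²) = 1/√0.7184 = 1.180; Δt_3 = 1.180 × 29.8 = 35.16 years.
Total: 25.50 + 136.4 + 35.16 years.

Δt = 197 years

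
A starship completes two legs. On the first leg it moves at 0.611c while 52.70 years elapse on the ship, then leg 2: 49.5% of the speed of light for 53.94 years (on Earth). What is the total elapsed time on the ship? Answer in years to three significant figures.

τ = 99.6 years

Leg 1: 52.70 years is already measured on the ship.
Leg 2: β = 0.495; γ = 1/√(1 − 0.495²) = 1/√0.7550 = 1.151; τ_2 = 53.94/1.151 = 46.87 years.
Total: 52.70 + 46.87 years.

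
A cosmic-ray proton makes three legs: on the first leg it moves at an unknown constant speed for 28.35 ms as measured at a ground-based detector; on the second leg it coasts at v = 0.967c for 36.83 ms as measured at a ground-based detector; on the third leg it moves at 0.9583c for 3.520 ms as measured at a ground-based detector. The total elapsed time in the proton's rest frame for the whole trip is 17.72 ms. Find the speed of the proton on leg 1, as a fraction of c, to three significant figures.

β = 0.966

Leg 1: speed unknown; τ_1 = 28.35/γ_1.
Leg 2: γ = 1/√(1 − 0.967²) = 1/√0.06491 = 3.925; τ_2 = 36.83/3.925 = 9.383 ms.
Leg 3: γ = 1/√(1 − 0.9583²) = 1/√0.08166 = 3.499; τ_3 = 3.520/3.499 = 1.006 ms.
Total proper time: τ_1 + 9.383 + 1.006 = 17.72, so τ_1 = 17.72 − 10.39 = 7.331 ms.
γ_1 = 28.35/7.331 = 3.867; β = √(1 − 1/γ²) = √0.9331.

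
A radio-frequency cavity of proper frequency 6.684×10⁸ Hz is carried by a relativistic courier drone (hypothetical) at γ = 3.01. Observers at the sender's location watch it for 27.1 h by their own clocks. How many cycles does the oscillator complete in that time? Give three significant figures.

γ = 3.01
During 27.1 h of lab time, the oscillator's proper time advances by τ = Δt/γ = 27.1/3.010 = 9.003 h = 3.241×10⁴ s.
N = f × τ = 6.684×10⁸ × 3.241×10⁴ = 2.166×10¹³.

N = 2.17×10¹³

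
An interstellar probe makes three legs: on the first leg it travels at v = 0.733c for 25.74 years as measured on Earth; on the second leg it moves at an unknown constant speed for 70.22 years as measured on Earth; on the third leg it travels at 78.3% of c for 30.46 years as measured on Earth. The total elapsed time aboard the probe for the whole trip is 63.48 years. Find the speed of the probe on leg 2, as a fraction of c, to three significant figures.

Leg 1: γ = 1/√(1 − 0.733²) = 1/√0.4627 = 1.470; τ_1 = 25.74/1.470 = 17.51 years.
Leg 2: speed unknown; τ_2 = 70.22/γ_2.
Leg 3: β = 0.783; γ = 1/√(1 − 0.783²) = 1/√0.3869 = 1.608; τ_3 = 30.46/1.608 = 18.95 years.
Total proper time: 17.51 + τ_2 + 18.95 = 63.48, so τ_2 = 63.48 − 36.46 = 27.02 years.
γ_2 = 70.22/27.02 = 2.598; β = √(1 − 1/γ²) = √0.8519.

β = 0.923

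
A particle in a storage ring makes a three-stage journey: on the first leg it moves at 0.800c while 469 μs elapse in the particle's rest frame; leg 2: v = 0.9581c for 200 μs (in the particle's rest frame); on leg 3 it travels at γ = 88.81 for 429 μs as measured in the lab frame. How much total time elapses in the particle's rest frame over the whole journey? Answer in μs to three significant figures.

Leg 1: 469 μs is already measured in the particle's rest frame.
Leg 2: 200 μs is already measured in the particle's rest frame.
Leg 3: γ = 88.81; τ_3 = 429/88.81 = 4.831 μs.
Total: 469.0 + 200.0 + 4.831 μs.

τ = 674 μs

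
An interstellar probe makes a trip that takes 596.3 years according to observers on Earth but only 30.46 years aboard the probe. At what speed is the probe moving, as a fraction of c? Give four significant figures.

The proper time is measured aboard the probe (both events occur at the probe's location); Δt is measured on Earth. γ = Δt/τ = 596.3/30.46 = 19.58.
β = √(1 − 1/γ²) = √(1 − 0.002609) = √0.9974

β = 0.9987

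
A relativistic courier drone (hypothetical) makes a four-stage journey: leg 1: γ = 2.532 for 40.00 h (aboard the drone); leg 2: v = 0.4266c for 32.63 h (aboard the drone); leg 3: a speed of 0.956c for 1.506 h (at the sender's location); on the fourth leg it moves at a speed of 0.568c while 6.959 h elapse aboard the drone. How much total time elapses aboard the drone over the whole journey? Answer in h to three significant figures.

Leg 1: 40.00 h is already measured aboard the drone.
Leg 2: 32.63 h is already measured aboard the drone.
Leg 3: γ = 1/√(1 − 0.956²) = 1/√0.08606 = 3.409; τ_3 = 1.506/3.409 = 0.4418 h.
Leg 4: 6.959 h is already measured aboard the drone.
Total: 40.00 + 32.63 + 0.4418 + 6.959 h.

τ = 80.0 h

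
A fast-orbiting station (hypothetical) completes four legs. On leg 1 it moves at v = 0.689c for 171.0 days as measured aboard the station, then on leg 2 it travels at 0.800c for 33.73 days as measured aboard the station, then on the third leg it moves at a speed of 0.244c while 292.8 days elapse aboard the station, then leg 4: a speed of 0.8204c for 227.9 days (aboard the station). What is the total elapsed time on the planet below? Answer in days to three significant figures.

Leg 1: γ = 1/√(1 − 0.689²) = 1/√0.5253 = 1.380; Δt_1 = 1.380 × 171.0 = 235.9 days.
Leg 2: γ = 1/√(1 − 0.800²) = 5/3 ≈ 1.667; Δt_2 = 1.667 × 33.73 = 56.22 days.
Leg 3: γ = 1/√(1 − 0.244²) = 1/√0.9405 = 1.031; Δt_3 = 1.031 × 292.8 = 301.9 days.
Leg 4: γ = 1/√(1 − 0.8204²) = 1/√0.3269 = 1.749; Δt_4 = 1.749 × 227.9 = 398.6 days.
Total: 235.9 + 56.22 + 301.9 + 398.6 days.

Δt = 993 days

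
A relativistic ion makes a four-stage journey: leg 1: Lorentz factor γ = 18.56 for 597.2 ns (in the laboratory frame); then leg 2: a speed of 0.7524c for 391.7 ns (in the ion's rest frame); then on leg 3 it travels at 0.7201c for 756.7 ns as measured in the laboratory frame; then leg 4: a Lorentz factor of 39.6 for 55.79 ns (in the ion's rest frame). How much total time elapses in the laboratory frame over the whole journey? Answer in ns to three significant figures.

Leg 1: 597.2 ns is already measured in the laboratory frame.
Leg 2: γ = 1/√(1 − 0.7524²) = 1/√0.4339 = 1.518; Δt_2 = 1.518 × 391.7 = 594.7 ns.
Leg 3: 756.7 ns is already measured in the laboratory frame.
Leg 4: γ = 39.6; Δt_4 = 39.60 × 55.79 = 2209 ns.
Total: 597.2 + 594.7 + 756.7 + 2209 ns.

Δt = 4160 ns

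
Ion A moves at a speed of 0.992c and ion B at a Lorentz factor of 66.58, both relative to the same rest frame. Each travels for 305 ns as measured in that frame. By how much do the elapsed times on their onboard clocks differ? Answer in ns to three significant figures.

|τ_A − τ_B| = 33.9 ns

A: γ = 1/√(1 − 0.992²) = 1/√0.01594 = 7.922; τ_A = 305/7.922 = 38.50 ns.
B: γ = 66.58; τ_B = 305/66.58 = 4.581 ns.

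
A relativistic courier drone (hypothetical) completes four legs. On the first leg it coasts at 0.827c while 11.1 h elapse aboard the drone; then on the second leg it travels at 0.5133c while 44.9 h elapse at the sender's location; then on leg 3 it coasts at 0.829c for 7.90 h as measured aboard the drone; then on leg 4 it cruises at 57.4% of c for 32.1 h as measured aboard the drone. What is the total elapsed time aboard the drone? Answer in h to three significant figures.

τ = 89.6 h

Leg 1: 11.1 h is already measured aboard the drone.
Leg 2: γ = 1/√(1 − 0.5133²) = 1/√0.7365 = 1.165; τ_2 = 44.9/1.165 = 38.53 h.
Leg 3: 7.90 h is already measured aboard the drone.
Leg 4: 32.1 h is already measured aboard the drone.
Total: 11.10 + 38.53 + 7.900 + 32.10 h.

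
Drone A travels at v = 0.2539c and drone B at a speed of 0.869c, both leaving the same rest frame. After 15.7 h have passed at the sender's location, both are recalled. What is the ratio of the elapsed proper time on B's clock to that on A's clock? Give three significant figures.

A: γ = 1/√(1 − 0.2539²) = 1/√0.9355 = 1.034. B: γ = 1/√(1 − 0.869²) = 1/√0.2448 = 2.021.
τ_A/τ_B = γ_B/γ_A = 2.021/1.034 = 1.955, so τ_B/τ_A = 0.5116.

τ_B/τ_A = 0.512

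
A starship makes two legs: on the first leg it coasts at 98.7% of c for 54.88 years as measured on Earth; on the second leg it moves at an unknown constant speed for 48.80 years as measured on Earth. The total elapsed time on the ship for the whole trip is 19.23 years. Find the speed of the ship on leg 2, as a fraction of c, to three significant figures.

β = 0.977

Leg 1: β = 0.987; γ = 1/√(1 − 0.987²) = 1/√0.02583 = 6.222; τ_1 = 54.88/6.222 = 8.820 years.
Leg 2: speed unknown; τ_2 = 48.80/γ_2.
Total proper time: 8.820 + τ_2 = 19.23, so τ_2 = 19.23 − 8.820 = 10.41 years.
γ_2 = 48.80/10.41 = 4.688; β = √(1 − 1/γ²) = √0.9545.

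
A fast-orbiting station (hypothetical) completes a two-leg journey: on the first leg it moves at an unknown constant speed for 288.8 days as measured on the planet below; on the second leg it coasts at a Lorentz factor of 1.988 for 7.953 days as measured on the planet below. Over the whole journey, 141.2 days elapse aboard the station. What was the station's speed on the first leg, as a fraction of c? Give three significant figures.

β = 0.880

Leg 1: speed unknown; τ_1 = 288.8/γ_1.
Leg 2: γ = 1.988; τ_2 = 7.953/1.988 = 4.001 days.
Total proper time: τ_1 + 4.001 = 141.2, so τ_1 = 141.2 − 4.001 = 137.2 days.
γ_1 = 288.8/137.2 = 2.105; β = √(1 − 1/γ²) = √0.7743.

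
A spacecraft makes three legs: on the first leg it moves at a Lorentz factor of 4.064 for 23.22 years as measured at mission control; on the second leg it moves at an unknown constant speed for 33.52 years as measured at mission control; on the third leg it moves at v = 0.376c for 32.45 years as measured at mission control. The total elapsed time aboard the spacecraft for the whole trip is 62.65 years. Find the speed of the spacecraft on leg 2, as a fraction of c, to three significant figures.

β = 0.598

Leg 1: γ = 4.064; τ_1 = 23.22/4.064 = 5.714 years.
Leg 2: speed unknown; τ_2 = 33.52/γ_2.
Leg 3: γ = 1/√(1 − 0.376²) = 1/√0.8586 = 1.079; τ_3 = 32.45/1.079 = 30.07 years.
Total proper time: 5.714 + τ_2 + 30.07 = 62.65, so τ_2 = 62.65 − 35.78 = 26.87 years.
γ_2 = 33.52/26.87 = 1.248; β = √(1 − 1/γ²) = √0.3575.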